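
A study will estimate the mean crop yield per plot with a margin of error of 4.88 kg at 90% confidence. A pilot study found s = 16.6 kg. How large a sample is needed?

32

For a mean, the margin of error is E = z·σ/√n, so n = (zσ/E)².
At 90% confidence, z = 1.645.
n = (1.645 × 16.6 / 4.88)² = 31.31
Round up: n = 32.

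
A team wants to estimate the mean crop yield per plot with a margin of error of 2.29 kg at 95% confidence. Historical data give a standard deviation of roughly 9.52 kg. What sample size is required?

n = 67

For a mean, the margin of error is E = z·σ/√n, so n = (zσ/E)².
At 95% confidence, z = 1.960.
n = (1.960 × 9.52 / 2.29)² = 66.39
Round up: n = 67.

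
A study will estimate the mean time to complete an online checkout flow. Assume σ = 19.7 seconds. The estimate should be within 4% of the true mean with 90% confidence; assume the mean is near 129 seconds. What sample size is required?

40

For a mean, the margin of error is E = z·σ/√n, so n = (zσ/E)².
At 90% confidence, z = 1.645.
E = 4% of 129 = 5.16 seconds.
n = (1.645 × 19.7 / 5.16)² = 39.44
Round up: n = 40.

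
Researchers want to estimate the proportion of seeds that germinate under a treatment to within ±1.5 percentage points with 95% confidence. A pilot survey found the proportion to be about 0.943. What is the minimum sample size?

918

For a proportion with margin E = 0.015 at 95% confidence, z = 1.960.
n = p̂(1−p̂)(z/E)² = 0.943 × 0.057 × (1.960/0.015)² = 917.73
Round up: n = 918.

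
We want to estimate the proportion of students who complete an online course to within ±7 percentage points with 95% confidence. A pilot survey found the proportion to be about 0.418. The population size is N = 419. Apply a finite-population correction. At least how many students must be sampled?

132

For a proportion with margin E = 0.07 at 95% confidence, z = 1.960.
n = p̂(1−p̂)(z/E)² = 0.418 × 0.582 × (1.960/0.07)² = 190.73 — call this n₀.
Finite-population correction with N = 419: n = n₀ / (1 + (n₀−1)/N) = 190.73 / 1.453 = 131.27
Round up: n = 132.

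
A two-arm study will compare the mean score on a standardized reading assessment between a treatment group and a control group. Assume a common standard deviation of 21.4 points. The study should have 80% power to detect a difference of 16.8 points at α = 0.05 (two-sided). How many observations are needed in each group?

26 per group

For two equal groups, n per group = 2·((z_{α/2} + z_β)·σ/δ)².
z_{α/2} = 1.960; z_β = 0.842 (power 80%).
n = 2 × (2.802 × 21.4 / 16.8)² = 2 × 12.74 = 25.48
Round up: n = 26 per group.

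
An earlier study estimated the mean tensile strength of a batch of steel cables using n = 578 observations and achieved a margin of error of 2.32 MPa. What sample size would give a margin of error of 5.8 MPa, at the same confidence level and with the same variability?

93

Margin of error scales as 1/√n, so n₂ = n₁·(E₁/E₂)².
n₂ = 578 × (2.32/5.8)² = 578 × 0.16 = 92.48
Round up: n₂ = 93.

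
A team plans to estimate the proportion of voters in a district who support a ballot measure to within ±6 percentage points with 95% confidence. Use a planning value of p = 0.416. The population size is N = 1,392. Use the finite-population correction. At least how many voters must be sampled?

219

For a proportion with margin E = 0.06 at 95% confidence, z = 1.960.
n = p̂(1−p̂)(z/E)² = 0.416 × 0.584 × (1.960/0.06)² = 259.25 — call this n₀.
Finite-population correction with N = 1,392: n = n₀ / (1 + (n₀−1)/N) = 259.25 / 1.186 = 218.59
Round up: n = 219.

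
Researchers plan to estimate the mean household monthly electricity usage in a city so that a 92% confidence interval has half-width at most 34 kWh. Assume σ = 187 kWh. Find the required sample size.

93

For a mean, the margin of error is E = z·σ/√n, so n = (zσ/E)².
At 92% confidence, z = 1.751.
n = (1.751 × 187 / 34)² = 92.75
Round up: n = 93.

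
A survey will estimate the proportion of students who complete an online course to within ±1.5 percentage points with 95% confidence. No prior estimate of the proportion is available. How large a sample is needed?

For a proportion with margin E = 0.015 at 95% confidence, z = 1.960.
With no prior estimate, use p = 0.5, which maximizes p(1−p) at 0.25.
n = 0.25 × (z/E)² = 0.25 × (1.960/0.015)² = 4268.44
Round up: n = 4269.

n = 4269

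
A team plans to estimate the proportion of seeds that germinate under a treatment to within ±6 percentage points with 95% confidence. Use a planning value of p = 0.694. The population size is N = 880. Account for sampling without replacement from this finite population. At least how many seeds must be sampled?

For a proportion with margin E = 0.06 at 95% confidence, z = 1.960.
n = p̂(1−p̂)(z/E)² = 0.694 × 0.306 × (1.960/0.06)² = 226.62 — call this n₀.
Finite-population correction with N = 880: n = n₀ / (1 + (n₀−1)/N) = 226.62 / 1.256 = 180.43
Round up: n = 181.

n = 181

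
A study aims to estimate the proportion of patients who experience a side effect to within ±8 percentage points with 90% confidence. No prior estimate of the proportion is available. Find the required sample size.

For a proportion with margin E = 0.08 at 90% confidence, z = 1.645.
With no prior estimate, use p = 0.5, which maximizes p(1−p) at 0.25.
n = 0.25 × (z/E)² = 0.25 × (1.645/0.08)² = 105.70
Round up: n = 106.

106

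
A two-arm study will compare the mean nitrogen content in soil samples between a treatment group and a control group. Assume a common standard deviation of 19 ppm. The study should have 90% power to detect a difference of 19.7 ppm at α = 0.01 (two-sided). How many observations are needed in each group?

For two equal groups, n per group = 2·((z_{α/2} + z_β)·σ/δ)².
z_{α/2} = 2.576; z_β = 1.282 (power 90%).
n = 2 × (3.858 × 19 / 19.7)² = 2 × 13.85 = 27.70
Round up: n = 28 per group.

28 per group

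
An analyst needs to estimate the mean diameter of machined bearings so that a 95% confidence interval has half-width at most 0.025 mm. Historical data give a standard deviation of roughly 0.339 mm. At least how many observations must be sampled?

707

For a mean, the margin of error is E = z·σ/√n, so n = (zσ/E)².
At 95% confidence, z = 1.960.
n = (1.960 × 0.339 / 0.025)² = 706.37
Round up: n = 707.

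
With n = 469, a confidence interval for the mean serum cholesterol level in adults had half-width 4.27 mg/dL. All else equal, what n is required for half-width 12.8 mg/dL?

53

Margin of error scales as 1/√n, so n₂ = n₁·(E₁/E₂)².
n₂ = 469 × (4.27/12.8)² = 469 × 0.1113 = 52.20
Round up: n₂ = 53.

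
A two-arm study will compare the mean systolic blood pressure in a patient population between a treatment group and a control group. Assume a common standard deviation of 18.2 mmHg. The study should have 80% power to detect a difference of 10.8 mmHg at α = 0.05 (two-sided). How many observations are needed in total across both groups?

90 total

For two equal groups, n per group = 2·((z_{α/2} + z_β)·σ/δ)².
z_{α/2} = 1.960; z_β = 0.842 (power 80%).
n = 2 × (2.802 × 18.2 / 10.8)² = 2 × 22.30 = 44.60
Round up: n = 45 per group.
Total across both groups: 2 × 45 = 90.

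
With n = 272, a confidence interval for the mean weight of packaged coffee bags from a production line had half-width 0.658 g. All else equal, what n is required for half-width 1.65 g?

44

Margin of error scales as 1/√n, so n₂ = n₁·(E₁/E₂)².
n₂ = 272 × (0.658/1.65)² = 272 × 0.159 = 43.25
Round up: n₂ = 44.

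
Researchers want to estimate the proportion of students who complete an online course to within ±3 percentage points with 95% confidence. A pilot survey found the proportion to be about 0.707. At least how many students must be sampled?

For a proportion with margin E = 0.03 at 95% confidence, z = 1.960.
n = p̂(1−p̂)(z/E)² = 0.707 × 0.293 × (1.960/0.03)² = 884.21
Round up: n = 885.

885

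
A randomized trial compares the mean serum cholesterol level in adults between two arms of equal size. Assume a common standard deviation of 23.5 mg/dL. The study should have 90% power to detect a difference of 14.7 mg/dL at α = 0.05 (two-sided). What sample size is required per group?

54 per group

For two equal groups, n per group = 2·((z_{α/2} + z_β)·σ/δ)².
z_{α/2} = 1.960; z_β = 1.282 (power 90%).
n = 2 × (3.242 × 23.5 / 14.7)² = 2 × 26.86 = 53.72
Round up: n = 54 per group.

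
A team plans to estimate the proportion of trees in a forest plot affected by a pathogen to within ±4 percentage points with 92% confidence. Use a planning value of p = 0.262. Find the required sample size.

371

For a proportion with margin E = 0.04 at 92% confidence, z = 1.751.
n = p̂(1−p̂)(z/E)² = 0.262 × 0.738 × (1.751/0.04)² = 370.52
Round up: n = 371.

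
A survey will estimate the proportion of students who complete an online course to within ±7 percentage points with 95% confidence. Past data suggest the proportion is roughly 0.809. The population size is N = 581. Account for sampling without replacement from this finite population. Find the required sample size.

For a proportion with margin E = 0.07 at 95% confidence, z = 1.960.
n = p̂(1−p̂)(z/E)² = 0.809 × 0.191 × (1.960/0.07)² = 121.14 — call this n₀.
Finite-population correction with N = 581: n = n₀ / (1 + (n₀−1)/N) = 121.14 / 1.207 = 100.36
Round up: n = 101.

n = 101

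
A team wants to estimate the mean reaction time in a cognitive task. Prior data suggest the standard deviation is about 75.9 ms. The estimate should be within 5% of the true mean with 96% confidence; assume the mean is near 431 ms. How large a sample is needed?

For a mean, the margin of error is E = z·σ/√n, so n = (zσ/E)².
At 96% confidence, z = 2.054.
E = 5% of 431 = 21.55 ms.
n = (2.054 × 75.9 / 21.55)² = 52.33
Round up: n = 53.

n = 53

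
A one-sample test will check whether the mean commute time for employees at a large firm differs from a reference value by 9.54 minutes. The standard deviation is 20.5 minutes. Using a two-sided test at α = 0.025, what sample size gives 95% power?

For a one-sample z-test, n = ((z_{α/2} + z_β)·σ/δ)².
z_{α/2} = 2.241 (two-sided α = 0.025); z_β = 1.645 (power 95% → β = 0.05).
n = (3.886 × 20.5 / 9.54)² = 69.73
Round up: n = 70.

70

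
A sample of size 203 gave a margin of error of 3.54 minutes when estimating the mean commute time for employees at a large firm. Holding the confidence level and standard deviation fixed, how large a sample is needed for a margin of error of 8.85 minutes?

Margin of error scales as 1/√n, so n₂ = n₁·(E₁/E₂)².
n₂ = 203 × (3.54/8.85)² = 203 × 0.16 = 32.48
Round up: n₂ = 33.

33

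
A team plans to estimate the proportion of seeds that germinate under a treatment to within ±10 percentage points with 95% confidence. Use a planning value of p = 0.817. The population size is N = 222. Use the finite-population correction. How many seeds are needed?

For a proportion with margin E = 0.1 at 95% confidence, z = 1.960.
n = p̂(1−p̂)(z/E)² = 0.817 × 0.183 × (1.960/0.1)² = 57.44 — call this n₀.
Finite-population correction with N = 222: n = n₀ / (1 + (n₀−1)/N) = 57.44 / 1.254 = 45.81
Round up: n = 46.

46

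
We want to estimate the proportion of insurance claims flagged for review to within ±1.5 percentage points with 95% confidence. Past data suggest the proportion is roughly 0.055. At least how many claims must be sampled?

For a proportion with margin E = 0.015 at 95% confidence, z = 1.960.
n = p̂(1−p̂)(z/E)² = 0.055 × 0.945 × (1.960/0.015)² = 887.41
Round up: n = 888.

888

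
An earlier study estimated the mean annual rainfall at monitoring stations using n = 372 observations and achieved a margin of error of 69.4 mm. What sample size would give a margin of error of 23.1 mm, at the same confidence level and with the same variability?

Margin of error scales as 1/√n, so n₂ = n₁·(E₁/E₂)².
n₂ = 372 × (69.4/23.1)² = 372 × 9.026 = 3357.67
Round up: n₂ = 3358.

3358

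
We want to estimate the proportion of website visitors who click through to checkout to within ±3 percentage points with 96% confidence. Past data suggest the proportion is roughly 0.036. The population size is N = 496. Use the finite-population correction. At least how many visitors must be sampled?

123

For a proportion with margin E = 0.03 at 96% confidence, z = 2.054.
n = p̂(1−p̂)(z/E)² = 0.036 × 0.964 × (2.054/0.03)² = 162.68 — call this n₀.
Finite-population correction with N = 496: n = n₀ / (1 + (n₀−1)/N) = 162.68 / 1.326 = 122.68
Round up: n = 123.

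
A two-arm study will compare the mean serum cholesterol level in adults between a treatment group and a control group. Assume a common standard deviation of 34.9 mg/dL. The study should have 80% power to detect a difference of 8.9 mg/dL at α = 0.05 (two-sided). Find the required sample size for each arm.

242 per group

For two equal groups, n per group = 2·((z_{α/2} + z_β)·σ/δ)².
z_{α/2} = 1.960; z_β = 0.842 (power 80%).
n = 2 × (2.802 × 34.9 / 8.9)² = 2 × 120.73 = 241.46
Round up: n = 242 per group.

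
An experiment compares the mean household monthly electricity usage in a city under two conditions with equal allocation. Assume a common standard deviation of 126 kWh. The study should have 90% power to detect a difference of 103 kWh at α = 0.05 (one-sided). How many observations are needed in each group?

For two equal groups, n per group = 2·((z_α + z_β)·σ/δ)².
z_α = 1.645; z_β = 1.282 (power 90%).
n = 2 × (2.927 × 126 / 103)² = 2 × 12.82 = 25.64
Round up: n = 26 per group.

26 per group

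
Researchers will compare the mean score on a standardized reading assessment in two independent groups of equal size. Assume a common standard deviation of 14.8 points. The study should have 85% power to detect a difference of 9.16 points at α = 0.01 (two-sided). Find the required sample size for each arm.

For two equal groups, n per group = 2·((z_{α/2} + z_β)·σ/δ)².
z_{α/2} = 2.576; z_β = 1.036 (power 85%).
n = 2 × (3.612 × 14.8 / 9.16)² = 2 × 34.06 = 68.12
Round up: n = 69 per group.

69 per group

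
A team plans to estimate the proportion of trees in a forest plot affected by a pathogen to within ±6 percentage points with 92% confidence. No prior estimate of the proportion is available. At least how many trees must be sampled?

n = 213

For a proportion with margin E = 0.06 at 92% confidence, z = 1.751.
With no prior estimate, use p = 0.5, which maximizes p(1−p) at 0.25.
n = 0.25 × (z/E)² = 0.25 × (1.751/0.06)² = 212.92
Round up: n = 213.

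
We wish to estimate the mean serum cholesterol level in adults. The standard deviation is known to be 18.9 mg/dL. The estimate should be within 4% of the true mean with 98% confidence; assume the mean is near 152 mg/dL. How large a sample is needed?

n = 53

For a mean, the margin of error is E = z·σ/√n, so n = (zσ/E)².
At 98% confidence, z = 2.326.
E = 4% of 152 = 6.08 mg/dL.
n = (2.326 × 18.9 / 6.08)² = 52.28
Round up: n = 53.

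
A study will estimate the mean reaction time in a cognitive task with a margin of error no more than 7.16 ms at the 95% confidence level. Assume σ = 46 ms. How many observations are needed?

For a mean, the margin of error is E = z·σ/√n, so n = (zσ/E)².
At 95% confidence, z = 1.960.
n = (1.960 × 46 / 7.16)² = 158.56
Round up: n = 159.

159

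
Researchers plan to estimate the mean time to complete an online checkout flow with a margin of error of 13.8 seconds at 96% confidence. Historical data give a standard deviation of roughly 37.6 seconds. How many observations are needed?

For a mean, the margin of error is E = z·σ/√n, so n = (zσ/E)².
At 96% confidence, z = 2.054.
n = (2.054 × 37.6 / 13.8)² = 31.32
Round up: n = 32.

n = 32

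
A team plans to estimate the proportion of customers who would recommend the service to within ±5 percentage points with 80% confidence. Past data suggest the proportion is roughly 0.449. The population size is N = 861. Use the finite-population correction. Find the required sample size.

For a proportion with margin E = 0.05 at 80% confidence, z = 1.282.
n = p̂(1−p̂)(z/E)² = 0.449 × 0.551 × (1.282/0.05)² = 162.64 — call this n₀.
Finite-population correction with N = 861: n = n₀ / (1 + (n₀−1)/N) = 162.64 / 1.188 = 136.90
Round up: n = 137.

n = 137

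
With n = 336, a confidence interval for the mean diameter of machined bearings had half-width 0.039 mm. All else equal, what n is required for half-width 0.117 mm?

Margin of error scales as 1/√n, so n₂ = n₁·(E₁/E₂)².
n₂ = 336 × (0.039/0.117)² = 336 × 0.1111 = 37.33
Round up: n₂ = 38.

n = 38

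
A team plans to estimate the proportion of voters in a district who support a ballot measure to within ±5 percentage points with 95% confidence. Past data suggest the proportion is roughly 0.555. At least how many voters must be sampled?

380

For a proportion with margin E = 0.05 at 95% confidence, z = 1.960.
n = p̂(1−p̂)(z/E)² = 0.555 × 0.445 × (1.960/0.05)² = 379.51
Round up: n = 380.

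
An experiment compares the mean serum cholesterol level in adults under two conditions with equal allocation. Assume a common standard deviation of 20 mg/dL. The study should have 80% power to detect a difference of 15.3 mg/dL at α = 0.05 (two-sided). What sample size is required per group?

For two equal groups, n per group = 2·((z_{α/2} + z_β)·σ/δ)².
z_{α/2} = 1.960; z_β = 0.842 (power 80%).
n = 2 × (2.802 × 20 / 15.3)² = 2 × 13.42 = 26.84
Round up: n = 27 per group.

27 per group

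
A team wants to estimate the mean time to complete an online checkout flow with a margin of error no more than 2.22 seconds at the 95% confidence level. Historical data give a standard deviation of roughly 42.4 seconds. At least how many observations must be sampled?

1402

For a mean, the margin of error is E = z·σ/√n, so n = (zσ/E)².
At 95% confidence, z = 1.960.
n = (1.960 × 42.4 / 2.22)² = 1401.32
Round up: n = 1402.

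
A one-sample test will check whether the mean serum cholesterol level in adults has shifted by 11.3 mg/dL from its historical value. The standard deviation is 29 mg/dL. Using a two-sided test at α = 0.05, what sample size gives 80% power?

n = 52

For a one-sample z-test, n = ((z_{α/2} + z_β)·σ/δ)².
z_{α/2} = 1.960 (two-sided α = 0.05); z_β = 0.842 (power 80% → β = 0.2).
n = (2.802 × 29 / 11.3)² = 51.71
Round up: n = 52.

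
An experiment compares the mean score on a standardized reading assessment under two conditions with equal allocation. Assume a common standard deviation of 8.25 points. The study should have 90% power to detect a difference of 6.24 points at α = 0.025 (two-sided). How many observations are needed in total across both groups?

For two equal groups, n per group = 2·((z_{α/2} + z_β)·σ/δ)².
z_{α/2} = 2.241; z_β = 1.282 (power 90%).
n = 2 × (3.523 × 8.25 / 6.24)² = 2 × 21.70 = 43.40
Round up: n = 44 per group.
Total across both groups: 2 × 44 = 88.

88 total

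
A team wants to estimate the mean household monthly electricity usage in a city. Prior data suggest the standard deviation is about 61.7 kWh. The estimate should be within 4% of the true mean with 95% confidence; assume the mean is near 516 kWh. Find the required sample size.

n = 35

For a mean, the margin of error is E = z·σ/√n, so n = (zσ/E)².
At 95% confidence, z = 1.960.
E = 4% of 516 = 20.64 kWh.
n = (1.960 × 61.7 / 20.64)² = 34.33
Round up: n = 35.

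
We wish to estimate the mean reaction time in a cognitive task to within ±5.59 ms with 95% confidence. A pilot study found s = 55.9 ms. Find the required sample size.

385

For a mean, the margin of error is E = z·σ/√n, so n = (zσ/E)².
At 95% confidence, z = 1.960.
n = (1.960 × 55.9 / 5.59)² = 384.16
Round up: n = 385.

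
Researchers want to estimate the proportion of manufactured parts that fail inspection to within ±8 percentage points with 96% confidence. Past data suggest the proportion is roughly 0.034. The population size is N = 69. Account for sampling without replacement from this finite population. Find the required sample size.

For a proportion with margin E = 0.08 at 96% confidence, z = 2.054.
n = p̂(1−p̂)(z/E)² = 0.034 × 0.966 × (2.054/0.08)² = 21.65 — call this n₀.
Finite-population correction with N = 69: n = n₀ / (1 + (n₀−1)/N) = 21.65 / 1.299 = 16.67
Round up: n = 17.

n = 17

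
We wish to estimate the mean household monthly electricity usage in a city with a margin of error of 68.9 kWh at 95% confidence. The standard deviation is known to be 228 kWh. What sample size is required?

43

For a mean, the margin of error is E = z·σ/√n, so n = (zσ/E)².
At 95% confidence, z = 1.960.
n = (1.960 × 228 / 68.9)² = 42.07
Round up: n = 43.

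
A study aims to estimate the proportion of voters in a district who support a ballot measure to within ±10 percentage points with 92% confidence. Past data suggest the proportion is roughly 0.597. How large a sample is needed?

For a proportion with margin E = 0.1 at 92% confidence, z = 1.751.
n = p̂(1−p̂)(z/E)² = 0.597 × 0.403 × (1.751/0.1)² = 73.77
Round up: n = 74.

n = 74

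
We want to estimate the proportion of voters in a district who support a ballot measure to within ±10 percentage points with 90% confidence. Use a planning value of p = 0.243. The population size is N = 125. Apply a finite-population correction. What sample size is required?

n = 36

For a proportion with margin E = 0.1 at 90% confidence, z = 1.645.
n = p̂(1−p̂)(z/E)² = 0.243 × 0.757 × (1.645/0.1)² = 49.78 — call this n₀.
Finite-population correction with N = 125: n = n₀ / (1 + (n₀−1)/N) = 49.78 / 1.39 = 35.81
Round up: n = 36.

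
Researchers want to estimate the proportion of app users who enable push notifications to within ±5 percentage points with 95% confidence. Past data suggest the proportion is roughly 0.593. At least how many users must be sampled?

For a proportion with margin E = 0.05 at 95% confidence, z = 1.960.
n = p̂(1−p̂)(z/E)² = 0.593 × 0.407 × (1.960/0.05)² = 370.87
Round up: n = 371.

371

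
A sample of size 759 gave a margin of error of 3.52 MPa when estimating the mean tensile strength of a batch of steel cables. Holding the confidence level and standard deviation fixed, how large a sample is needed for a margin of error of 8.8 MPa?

n = 122

Margin of error scales as 1/√n, so n₂ = n₁·(E₁/E₂)².
n₂ = 759 × (3.52/8.8)² = 759 × 0.16 = 121.44
Round up: n₂ = 122.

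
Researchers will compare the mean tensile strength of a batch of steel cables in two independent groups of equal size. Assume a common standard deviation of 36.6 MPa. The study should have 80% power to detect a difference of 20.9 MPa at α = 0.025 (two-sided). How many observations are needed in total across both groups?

For two equal groups, n per group = 2·((z_{α/2} + z_β)·σ/δ)².
z_{α/2} = 2.241; z_β = 0.842 (power 80%).
n = 2 × (3.083 × 36.6 / 20.9)² = 2 × 29.15 = 58.30
Round up: n = 59 per group.
Total across both groups: 2 × 59 = 118.

118 total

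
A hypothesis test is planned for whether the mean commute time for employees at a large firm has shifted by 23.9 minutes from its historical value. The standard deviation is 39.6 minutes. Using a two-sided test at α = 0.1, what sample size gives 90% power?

For a one-sample z-test, n = ((z_{α/2} + z_β)·σ/δ)².
z_{α/2} = 1.645 (two-sided α = 0.1); z_β = 1.282 (power 90% → β = 0.1).
n = (2.927 × 39.6 / 23.9)² = 23.52
Round up: n = 24.

24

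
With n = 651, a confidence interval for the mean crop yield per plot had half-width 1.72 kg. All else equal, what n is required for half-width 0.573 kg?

5866

Margin of error scales as 1/√n, so n₂ = n₁·(E₁/E₂)².
n₂ = 651 × (1.72/0.573)² = 651 × 9.01 = 5865.51
Round up: n₂ = 5866.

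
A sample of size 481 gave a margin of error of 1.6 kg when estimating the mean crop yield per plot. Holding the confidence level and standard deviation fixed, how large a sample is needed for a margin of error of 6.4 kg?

31

Margin of error scales as 1/√n, so n₂ = n₁·(E₁/E₂)².
n₂ = 481 × (1.6/6.4)² = 481 × 0.0625 = 30.06
Round up: n₂ = 31.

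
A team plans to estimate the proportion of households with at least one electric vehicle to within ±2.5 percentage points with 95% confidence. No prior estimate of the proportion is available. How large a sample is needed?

For a proportion with margin E = 0.025 at 95% confidence, z = 1.960.
With no prior estimate, use p = 0.5, which maximizes p(1−p) at 0.25.
n = 0.25 × (z/E)² = 0.25 × (1.960/0.025)² = 1536.64
Round up: n = 1537.

n = 1537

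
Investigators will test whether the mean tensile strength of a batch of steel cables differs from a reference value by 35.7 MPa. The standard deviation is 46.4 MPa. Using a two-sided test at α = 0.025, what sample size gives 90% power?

21

For a one-sample z-test, n = ((z_{α/2} + z_β)·σ/δ)².
z_{α/2} = 2.241 (two-sided α = 0.025); z_β = 1.282 (power 90% → β = 0.1).
n = (3.523 × 46.4 / 35.7)² = 20.97
Round up: n = 21.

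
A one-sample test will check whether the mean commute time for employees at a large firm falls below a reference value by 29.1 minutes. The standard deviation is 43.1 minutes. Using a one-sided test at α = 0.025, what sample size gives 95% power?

n = 29

For a one-sample z-test, n = ((z_α + z_β)·σ/δ)².
z_α = 1.960 (one-sided α = 0.025); z_β = 1.645 (power 95% → β = 0.05).
n = (3.605 × 43.1 / 29.1)² = 28.51
Round up: n = 29.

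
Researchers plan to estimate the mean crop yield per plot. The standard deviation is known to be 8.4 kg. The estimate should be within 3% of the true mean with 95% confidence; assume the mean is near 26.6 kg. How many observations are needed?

For a mean, the margin of error is E = z·σ/√n, so n = (zσ/E)².
At 95% confidence, z = 1.960.
E = 3% of 26.6 = 0.798 kg.
n = (1.960 × 8.4 / 0.798)² = 425.66
Round up: n = 426.

426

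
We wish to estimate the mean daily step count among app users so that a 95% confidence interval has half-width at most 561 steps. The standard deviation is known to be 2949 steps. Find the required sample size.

107

For a mean, the margin of error is E = z·σ/√n, so n = (zσ/E)².
At 95% confidence, z = 1.960.
n = (1.960 × 2949 / 561)² = 106.15
Round up: n = 107.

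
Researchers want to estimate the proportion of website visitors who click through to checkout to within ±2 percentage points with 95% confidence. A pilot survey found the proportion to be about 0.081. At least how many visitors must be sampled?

n = 715

For a proportion with margin E = 0.02 at 95% confidence, z = 1.960.
n = p̂(1−p̂)(z/E)² = 0.081 × 0.919 × (1.960/0.02)² = 714.91
Round up: n = 715.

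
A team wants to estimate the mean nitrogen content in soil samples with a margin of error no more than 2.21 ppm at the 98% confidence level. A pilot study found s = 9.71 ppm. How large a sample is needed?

105

For a mean, the margin of error is E = z·σ/√n, so n = (zσ/E)².
At 98% confidence, z = 2.326.
n = (2.326 × 9.71 / 2.21)² = 104.44
Round up: n = 105.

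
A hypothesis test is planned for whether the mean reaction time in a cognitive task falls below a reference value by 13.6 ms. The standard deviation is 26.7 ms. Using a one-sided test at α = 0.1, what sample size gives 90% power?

For a one-sample z-test, n = ((z_α + z_β)·σ/δ)².
z_α = 1.282 (one-sided α = 0.1); z_β = 1.282 (power 90% → β = 0.1).
n = (2.564 × 26.7 / 13.6)² = 25.34
Round up: n = 26.

n = 26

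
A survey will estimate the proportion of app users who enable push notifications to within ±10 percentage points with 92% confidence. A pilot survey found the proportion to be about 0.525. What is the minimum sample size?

77

For a proportion with margin E = 0.1 at 92% confidence, z = 1.751.
n = p̂(1−p̂)(z/E)² = 0.525 × 0.475 × (1.751/0.1)² = 76.46
Round up: n = 77.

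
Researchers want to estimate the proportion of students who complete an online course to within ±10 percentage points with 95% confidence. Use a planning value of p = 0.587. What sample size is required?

For a proportion with margin E = 0.1 at 95% confidence, z = 1.960.
n = p̂(1−p̂)(z/E)² = 0.587 × 0.413 × (1.960/0.1)² = 93.13
Round up: n = 94.

94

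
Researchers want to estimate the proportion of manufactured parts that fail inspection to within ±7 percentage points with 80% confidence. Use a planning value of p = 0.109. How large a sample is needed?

For a proportion with margin E = 0.07 at 80% confidence, z = 1.282.
n = p̂(1−p̂)(z/E)² = 0.109 × 0.891 × (1.282/0.07)² = 32.57
Round up: n = 33.

33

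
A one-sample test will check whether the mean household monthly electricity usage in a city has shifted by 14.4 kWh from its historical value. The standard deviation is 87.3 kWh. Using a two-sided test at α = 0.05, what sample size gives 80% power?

For a one-sample z-test, n = ((z_{α/2} + z_β)·σ/δ)².
z_{α/2} = 1.960 (two-sided α = 0.05); z_β = 0.842 (power 80% → β = 0.2).
n = (2.802 × 87.3 / 14.4)² = 288.56
Round up: n = 289.

n = 289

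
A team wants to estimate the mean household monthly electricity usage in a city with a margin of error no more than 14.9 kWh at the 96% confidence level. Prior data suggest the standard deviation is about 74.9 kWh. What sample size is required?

For a mean, the margin of error is E = z·σ/√n, so n = (zσ/E)².
At 96% confidence, z = 2.054.
n = (2.054 × 74.9 / 14.9)² = 106.61
Round up: n = 107.

n = 107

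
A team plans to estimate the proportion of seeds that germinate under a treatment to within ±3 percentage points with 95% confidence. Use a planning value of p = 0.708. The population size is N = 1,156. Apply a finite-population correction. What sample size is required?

For a proportion with margin E = 0.03 at 95% confidence, z = 1.960.
n = p̂(1−p̂)(z/E)² = 0.708 × 0.292 × (1.960/0.03)² = 882.44 — call this n₀.
Finite-population correction with N = 1,156: n = n₀ / (1 + (n₀−1)/N) = 882.44 / 1.762 = 500.82
Round up: n = 501.

501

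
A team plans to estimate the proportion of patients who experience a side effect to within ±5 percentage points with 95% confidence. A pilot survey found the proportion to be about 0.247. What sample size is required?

For a proportion with margin E = 0.05 at 95% confidence, z = 1.960.
n = p̂(1−p̂)(z/E)² = 0.247 × 0.753 × (1.960/0.05)² = 285.80
Round up: n = 286.

286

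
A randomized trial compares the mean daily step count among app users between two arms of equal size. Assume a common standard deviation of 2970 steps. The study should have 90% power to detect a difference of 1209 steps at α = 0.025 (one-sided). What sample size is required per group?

For two equal groups, n per group = 2·((z_α + z_β)·σ/δ)².
z_α = 1.960; z_β = 1.282 (power 90%).
n = 2 × (3.242 × 2970 / 1209)² = 2 × 63.43 = 126.86
Round up: n = 127 per group.

127 per group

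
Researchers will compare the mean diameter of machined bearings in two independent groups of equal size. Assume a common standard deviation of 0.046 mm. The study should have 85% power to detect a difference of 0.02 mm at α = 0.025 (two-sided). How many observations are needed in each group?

For two equal groups, n per group = 2·((z_{α/2} + z_β)·σ/δ)².
z_{α/2} = 2.241; z_β = 1.036 (power 85%).
n = 2 × (3.277 × 0.046 / 0.02)² = 2 × 56.81 = 113.62
Round up: n = 114 per group.

114 per group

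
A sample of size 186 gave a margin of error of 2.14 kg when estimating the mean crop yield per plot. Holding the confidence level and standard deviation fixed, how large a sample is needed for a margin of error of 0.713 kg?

Margin of error scales as 1/√n, so n₂ = n₁·(E₁/E₂)².
n₂ = 186 × (2.14/0.713)² = 186 × 9.008 = 1675.49
Round up: n₂ = 1676.

1676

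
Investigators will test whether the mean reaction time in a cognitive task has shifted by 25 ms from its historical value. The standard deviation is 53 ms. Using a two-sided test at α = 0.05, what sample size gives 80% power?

36

For a one-sample z-test, n = ((z_{α/2} + z_β)·σ/δ)².
z_{α/2} = 1.960 (two-sided α = 0.05); z_β = 0.842 (power 80% → β = 0.2).
n = (2.802 × 53 / 25)² = 35.29
Round up: n = 36.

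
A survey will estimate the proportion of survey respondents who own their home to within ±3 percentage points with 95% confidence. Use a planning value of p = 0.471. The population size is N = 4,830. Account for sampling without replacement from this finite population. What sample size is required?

n = 872

For a proportion with margin E = 0.03 at 95% confidence, z = 1.960.
n = p̂(1−p̂)(z/E)² = 0.471 × 0.529 × (1.960/0.03)² = 1063.52 — call this n₀.
Finite-population correction with N = 4,830: n = n₀ / (1 + (n₀−1)/N) = 1063.52 / 1.22 = 871.74
Round up: n = 872.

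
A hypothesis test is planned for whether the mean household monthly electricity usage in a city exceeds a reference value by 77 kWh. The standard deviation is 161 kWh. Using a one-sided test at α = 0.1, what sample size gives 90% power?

29

For a one-sample z-test, n = ((z_α + z_β)·σ/δ)².
z_α = 1.282 (one-sided α = 0.1); z_β = 1.282 (power 90% → β = 0.1).
n = (2.564 × 161 / 77)² = 28.74
Round up: n = 29.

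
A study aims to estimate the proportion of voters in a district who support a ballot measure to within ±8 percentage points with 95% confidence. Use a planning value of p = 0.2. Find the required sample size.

For a proportion with margin E = 0.08 at 95% confidence, z = 1.960.
n = p̂(1−p̂)(z/E)² = 0.2 × 0.8 × (1.960/0.08)² = 96.04
Round up: n = 97.

97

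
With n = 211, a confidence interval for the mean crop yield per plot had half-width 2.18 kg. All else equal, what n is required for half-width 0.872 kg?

Margin of error scales as 1/√n, so n₂ = n₁·(E₁/E₂)².
n₂ = 211 × (2.18/0.872)² = 211 × 6.25 = 1318.75
Round up: n₂ = 1319.

1319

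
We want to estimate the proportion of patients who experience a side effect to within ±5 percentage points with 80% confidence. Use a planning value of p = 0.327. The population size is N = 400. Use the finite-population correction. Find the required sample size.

n = 107

For a proportion with margin E = 0.05 at 80% confidence, z = 1.282.
n = p̂(1−p̂)(z/E)² = 0.327 × 0.673 × (1.282/0.05)² = 144.68 — call this n₀.
Finite-population correction with N = 400: n = n₀ / (1 + (n₀−1)/N) = 144.68 / 1.359 = 106.46
Round up: n = 107.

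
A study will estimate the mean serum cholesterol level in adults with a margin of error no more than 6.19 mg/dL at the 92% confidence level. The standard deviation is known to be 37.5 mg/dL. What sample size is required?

n = 113

For a mean, the margin of error is E = z·σ/√n, so n = (zσ/E)².
At 92% confidence, z = 1.751.
n = (1.751 × 37.5 / 6.19)² = 112.53
Round up: n = 113.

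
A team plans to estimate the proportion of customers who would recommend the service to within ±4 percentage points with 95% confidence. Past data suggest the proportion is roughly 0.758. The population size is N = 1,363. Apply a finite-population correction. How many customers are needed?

334

For a proportion with margin E = 0.04 at 95% confidence, z = 1.960.
n = p̂(1−p̂)(z/E)² = 0.758 × 0.242 × (1.960/0.04)² = 440.43 — call this n₀.
Finite-population correction with N = 1,363: n = n₀ / (1 + (n₀−1)/N) = 440.43 / 1.322 = 333.15
Round up: n = 334.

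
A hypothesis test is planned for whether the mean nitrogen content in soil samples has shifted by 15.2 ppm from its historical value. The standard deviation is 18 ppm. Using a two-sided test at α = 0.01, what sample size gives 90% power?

21

For a one-sample z-test, n = ((z_{α/2} + z_β)·σ/δ)².
z_{α/2} = 2.576 (two-sided α = 0.01); z_β = 1.282 (power 90% → β = 0.1).
n = (3.858 × 18 / 15.2)² = 20.87
Round up: n = 21.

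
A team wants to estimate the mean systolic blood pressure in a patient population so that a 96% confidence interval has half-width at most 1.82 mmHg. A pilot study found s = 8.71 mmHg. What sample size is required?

n = 97

For a mean, the margin of error is E = z·σ/√n, so n = (zσ/E)².
At 96% confidence, z = 2.054.
n = (2.054 × 8.71 / 1.82)² = 96.63
Round up: n = 97.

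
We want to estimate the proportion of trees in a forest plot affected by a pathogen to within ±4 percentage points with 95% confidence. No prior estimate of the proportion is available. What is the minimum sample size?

For a proportion with margin E = 0.04 at 95% confidence, z = 1.960.
With no prior estimate, use p = 0.5, which maximizes p(1−p) at 0.25.
n = 0.25 × (z/E)² = 0.25 × (1.960/0.04)² = 600.25
Round up: n = 601.

n = 601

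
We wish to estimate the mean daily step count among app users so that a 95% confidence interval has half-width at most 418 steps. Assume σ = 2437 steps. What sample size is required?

131

For a mean, the margin of error is E = z·σ/√n, so n = (zσ/E)².
At 95% confidence, z = 1.960.
n = (1.960 × 2437 / 418)² = 130.58
Round up: n = 131.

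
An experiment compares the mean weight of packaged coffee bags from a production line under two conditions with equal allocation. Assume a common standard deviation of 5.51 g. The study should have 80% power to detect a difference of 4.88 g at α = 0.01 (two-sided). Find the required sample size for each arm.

30 per group

For two equal groups, n per group = 2·((z_{α/2} + z_β)·σ/δ)².
z_{α/2} = 2.576; z_β = 0.842 (power 80%).
n = 2 × (3.418 × 5.51 / 4.88)² = 2 × 14.89 = 29.78
Round up: n = 30 per group.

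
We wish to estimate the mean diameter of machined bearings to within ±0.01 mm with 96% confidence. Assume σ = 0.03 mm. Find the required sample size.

For a mean, the margin of error is E = z·σ/√n, so n = (zσ/E)².
At 96% confidence, z = 2.054.
n = (2.054 × 0.03 / 0.01)² = 37.97
Round up: n = 38.

38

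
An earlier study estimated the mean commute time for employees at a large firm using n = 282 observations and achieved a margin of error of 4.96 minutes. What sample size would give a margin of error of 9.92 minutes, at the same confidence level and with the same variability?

Margin of error scales as 1/√n, so n₂ = n₁·(E₁/E₂)².
n₂ = 282 × (4.96/9.92)² = 282 × 0.25 = 70.50
Round up: n₂ = 71.

n = 71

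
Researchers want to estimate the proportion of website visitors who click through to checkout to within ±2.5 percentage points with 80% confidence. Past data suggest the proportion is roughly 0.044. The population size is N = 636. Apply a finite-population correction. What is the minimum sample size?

95

For a proportion with margin E = 0.025 at 80% confidence, z = 1.282.
n = p̂(1−p̂)(z/E)² = 0.044 × 0.956 × (1.282/0.025)² = 110.61 — call this n₀.
Finite-population correction with N = 636: n = n₀ / (1 + (n₀−1)/N) = 110.61 / 1.172 = 94.38
Round up: n = 95.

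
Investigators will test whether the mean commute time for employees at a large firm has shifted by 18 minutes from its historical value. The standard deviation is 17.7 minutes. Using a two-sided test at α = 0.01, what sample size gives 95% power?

18

For a one-sample z-test, n = ((z_{α/2} + z_β)·σ/δ)².
z_{α/2} = 2.576 (two-sided α = 0.01); z_β = 1.645 (power 95% → β = 0.05).
n = (4.221 × 17.7 / 18)² = 17.23
Round up: n = 18.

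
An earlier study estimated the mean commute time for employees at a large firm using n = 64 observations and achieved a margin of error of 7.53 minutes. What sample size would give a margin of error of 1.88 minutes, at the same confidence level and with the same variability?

Margin of error scales as 1/√n, so n₂ = n₁·(E₁/E₂)².
n₂ = 64 × (7.53/1.88)² = 64 × 16.04 = 1026.56
Round up: n₂ = 1027.

1027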